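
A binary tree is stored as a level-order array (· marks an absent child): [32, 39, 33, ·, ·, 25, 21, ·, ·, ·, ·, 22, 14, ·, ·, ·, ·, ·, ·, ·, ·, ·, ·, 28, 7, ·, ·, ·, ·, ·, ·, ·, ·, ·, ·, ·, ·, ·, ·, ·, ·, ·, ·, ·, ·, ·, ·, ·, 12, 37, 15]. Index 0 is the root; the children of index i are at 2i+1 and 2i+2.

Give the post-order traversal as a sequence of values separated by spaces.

Post-order visits the left subtree, then the right subtree, then the node.
At 32: go left to 39.
  39 is a leaf — visit 39.
At 32: go right to 33.
  At 33: go left to 25.
    At 25: go left to 22.
      At 22: go left to 28.
        At 28: no left child.
        At 28: go right to 12.
          12 is a leaf — visit 12.
        Visit 28.
      At 22: go right to 7.
        At 7: go left to 37.
          37 is a leaf — visit 37.
        At 7: go right to 15.
          15 is a leaf — visit 15.
        Visit 7.
      Visit 22.
    At 25: go right to 14.
      14 is a leaf — visit 14.
    Visit 25.
  At 33: go right to 21.
    21 is a leaf — visit 21.
  Visit 33.
Visit 32.

39 12 28 37 15 7 22 14 25 21 33 32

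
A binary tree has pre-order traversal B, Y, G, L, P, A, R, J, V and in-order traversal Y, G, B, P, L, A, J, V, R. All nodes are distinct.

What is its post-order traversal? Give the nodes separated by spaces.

G Y P V J R A L B

The first element of pre-order is the root; it splits in-order into left and right subtrees.
Root B: left subtree has 2 nodes {Y, G}, right has 6 {P, L, A, J, V, R}.
  Root Y: left subtree has 0 nodes { }, right has 1 {G}.
  Root L: left subtree has 1 node {P}, right has 4 {A, J, V, R}.
    Root A: left subtree has 0 nodes { }, right has 3 {J, V, R}.
      Root R: left subtree has 2 nodes {J, V}, right has 0 { }.
        Root J: left subtree has 0 nodes { }, right has 1 {V}.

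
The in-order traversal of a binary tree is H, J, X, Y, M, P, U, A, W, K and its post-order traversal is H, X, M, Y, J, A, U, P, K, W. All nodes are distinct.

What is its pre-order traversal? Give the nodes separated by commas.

The last element of post-order is the root; it splits in-order into left and right subtrees.
Root W: left subtree has 8 nodes {H, J, X, Y, M, P, U, A}, right has 1 {K}.
  Root P: left subtree has 5 nodes {H, J, X, Y, M}, right has 2 {U, A}.
    Root J: left subtree has 1 node {H}, right has 3 {X, Y, M}.
      Root Y: left subtree has 1 node {X}, right has 1 {M}.
    Root U: left subtree has 0 nodes { }, right has 1 {A}.

W, P, J, H, Y, X, M, U, A, K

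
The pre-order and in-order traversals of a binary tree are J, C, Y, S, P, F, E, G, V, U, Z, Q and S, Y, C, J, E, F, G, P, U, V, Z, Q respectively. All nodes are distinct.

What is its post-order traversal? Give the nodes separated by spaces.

The first element of pre-order is the root; it splits in-order into left and right subtrees.
Root J: left subtree has 3 nodes {S, Y, C}, right has 8 {E, F, G, P, U, V, Z, Q}.
  Root C: left subtree has 2 nodes {S, Y}, right has 0 { }.
    Root Y: left subtree has 1 node {S}, right has 0 { }.
  Root P: left subtree has 3 nodes {E, F, G}, right has 4 {U, V, Z, Q}.
    Root F: left subtree has 1 node {E}, right has 1 {G}.
    Root V: left subtree has 1 node {U}, right has 2 {Z, Q}.
      Root Z: left subtree has 0 nodes { }, right has 1 {Q}.

S Y C E G F U Q Z V P J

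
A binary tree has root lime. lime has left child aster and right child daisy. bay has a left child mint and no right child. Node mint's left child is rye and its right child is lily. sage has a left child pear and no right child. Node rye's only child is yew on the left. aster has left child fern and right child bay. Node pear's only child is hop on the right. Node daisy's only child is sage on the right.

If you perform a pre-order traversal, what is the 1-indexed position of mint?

5

Pre-order visits the node, then its left subtree, then its right subtree.
Visit lime.
At lime: go left to aster.
  Visit aster.
  At aster: go left to fern.
    fern is a leaf — visit fern.
  At aster: go right to bay.
    Visit bay.
    At bay: go left to mint.
      Visit mint.
      At mint: go left to rye.
        Visit rye.
        At rye: go left to yew.
          yew is a leaf — visit yew.
        At rye: no right child.
      At mint: go right to lily.
        lily is a leaf — visit lily.
    At bay: no right child.
At lime: go right to daisy.
  Visit daisy.
  At daisy: no left child.
  At daisy: go right to sage.
    Visit sage.
    At sage: go left to pear.
      Visit pear.
      At pear: no left child.
      At pear: go right to hop.
        hop is a leaf — visit hop.
    At sage: no right child.
Full pre-order sequence: lime, aster, fern, bay, mint, rye, yew, lily, daisy, sage, pear, hop.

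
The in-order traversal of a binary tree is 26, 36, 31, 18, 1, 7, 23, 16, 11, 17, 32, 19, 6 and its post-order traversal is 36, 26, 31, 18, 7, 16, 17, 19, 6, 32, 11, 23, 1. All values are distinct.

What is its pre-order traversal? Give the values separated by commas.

The last element of post-order is the root; it splits in-order into left and right subtrees.
Root 1: left subtree has 4 nodes {26, 36, 31, 18}, right has 8 {7, 23, 16, 11, 17, 32, 19, 6}.
  Root 18: left subtree has 3 nodes {26, 36, 31}, right has 0 { }.
    Root 31: left subtree has 2 nodes {26, 36}, right has 0 { }.
      Root 26: left subtree has 0 nodes { }, right has 1 {36}.
  Root 23: left subtree has 1 node {7}, right has 6 {16, 11, 17, 32, 19, 6}.
    Root 11: left subtree has 1 node {16}, right has 4 {17, 32, 19, 6}.
      Root 32: left subtree has 1 node {17}, right has 2 {19, 6}.
        Root 6: left subtree has 1 node {19}, right has 0 { }.

1, 18, 31, 26, 36, 23, 7, 11, 16, 32, 17, 6, 19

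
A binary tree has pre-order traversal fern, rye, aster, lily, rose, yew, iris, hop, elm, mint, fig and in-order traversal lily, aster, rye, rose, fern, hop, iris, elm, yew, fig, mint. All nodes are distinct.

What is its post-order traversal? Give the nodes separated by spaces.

The first element of pre-order is the root; it splits in-order into left and right subtrees.
Root fern: left subtree has 4 nodes {lily, aster, rye, rose}, right has 6 {hop, iris, elm, yew, fig, mint}.
  Root rye: left subtree has 2 nodes {lily, aster}, right has 1 {rose}.
    Root aster: left subtree has 1 node {lily}, right has 0 { }.
  Root yew: left subtree has 3 nodes {hop, iris, elm}, right has 2 {fig, mint}.
    Root iris: left subtree has 1 node {hop}, right has 1 {elm}.
    Root mint: left subtree has 1 node {fig}, right has 0 { }.

lily aster rose rye hop elm iris fig mint yew fern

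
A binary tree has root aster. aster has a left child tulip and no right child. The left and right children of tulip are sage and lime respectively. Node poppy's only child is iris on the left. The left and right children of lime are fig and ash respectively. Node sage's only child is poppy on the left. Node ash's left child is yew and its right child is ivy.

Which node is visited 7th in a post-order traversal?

ash

Post-order visits the left subtree, then the right subtree, then the node.
At aster: go left to tulip.
  At tulip: go left to sage.
    At sage: go left to poppy.
      At poppy: go left to iris.
        iris is a leaf — visit iris.
      At poppy: no right child.
      Visit poppy.
    At sage: no right child.
    Visit sage.
  At tulip: go right to lime.
    At lime: go left to fig.
      fig is a leaf — visit fig.
    At lime: go right to ash.
      At ash: go left to yew.
        yew is a leaf — visit yew.
      At ash: go right to ivy.
        ivy is a leaf — visit ivy.
      Visit ash.
    Visit lime.
  Visit tulip.
At aster: no right child.
Visit aster.
Full post-order sequence: iris, poppy, sage, fig, yew, ivy, ash, lime, tulip, aster.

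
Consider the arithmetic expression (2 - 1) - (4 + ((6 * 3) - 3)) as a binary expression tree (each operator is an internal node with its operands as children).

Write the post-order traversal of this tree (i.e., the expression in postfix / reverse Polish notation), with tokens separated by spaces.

2 1 - 4 6 3 * 3 - + -

Post-order on an expression tree gives postfix notation: for each operator, emit left operand, right operand, then the operator.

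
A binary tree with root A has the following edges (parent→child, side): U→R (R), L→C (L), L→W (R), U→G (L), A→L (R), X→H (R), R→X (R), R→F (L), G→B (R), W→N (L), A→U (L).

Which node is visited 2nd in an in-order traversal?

B

In-order visits the left subtree, then the node, then the right subtree.
At A: go left to U.
  At U: go left to G.
    At G: no left child.
    Visit G.
    At G: go right to B.
      B is a leaf — visit B.
  Visit U.
  At U: go right to R.
    At R: go left to F.
      F is a leaf — visit F.
    Visit R.
    At R: go right to X.
      At X: no left child.
      Visit X.
      At X: go right to H.
        H is a leaf — visit H.
Visit A.
At A: go right to L.
  At L: go left to C.
    C is a leaf — visit C.
  Visit L.
  At L: go right to W.
    At W: go left to N.
      N is a leaf — visit N.
    Visit W.
    At W: no right child.
Full in-order sequence: G, B, U, F, R, X, H, A, C, L, N, W.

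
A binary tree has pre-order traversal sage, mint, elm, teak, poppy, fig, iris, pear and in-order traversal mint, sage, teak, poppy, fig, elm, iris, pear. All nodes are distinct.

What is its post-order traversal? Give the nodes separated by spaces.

mint fig poppy teak pear iris elm sage

The first element of pre-order is the root; it splits in-order into left and right subtrees.
Root sage: left subtree has 1 node {mint}, right has 6 {teak, poppy, fig, elm, iris, pear}.
  Root elm: left subtree has 3 nodes {teak, poppy, fig}, right has 2 {iris, pear}.
    Root teak: left subtree has 0 nodes { }, right has 2 {poppy, fig}.
      Root poppy: left subtree has 0 nodes { }, right has 1 {fig}.
    Root iris: left subtree has 0 nodes { }, right has 1 {pear}.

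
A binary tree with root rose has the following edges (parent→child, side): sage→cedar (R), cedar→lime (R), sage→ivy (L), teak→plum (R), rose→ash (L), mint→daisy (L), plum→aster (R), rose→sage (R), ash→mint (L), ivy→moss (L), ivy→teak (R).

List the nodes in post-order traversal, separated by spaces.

Post-order visits the left subtree, then the right subtree, then the node.
At rose: go left to ash.
  At ash: go left to mint.
    At mint: go left to daisy.
      daisy is a leaf — visit daisy.
    At mint: no right child.
    Visit mint.
  At ash: no right child.
  Visit ash.
At rose: go right to sage.
  At sage: go left to ivy.
    At ivy: go left to moss.
      moss is a leaf — visit moss.
    At ivy: go right to teak.
      At teak: no left child.
      At teak: go right to plum.
        At plum: no left child.
        At plum: go right to aster.
          aster is a leaf — visit aster.
        Visit plum.
      Visit teak.
    Visit ivy.
  At sage: go right to cedar.
    At cedar: no left child.
    At cedar: go right to lime.
      lime is a leaf — visit lime.
    Visit cedar.
  Visit sage.
Visit rose.

daisy mint ash moss aster plum teak ivy lime cedar sage rose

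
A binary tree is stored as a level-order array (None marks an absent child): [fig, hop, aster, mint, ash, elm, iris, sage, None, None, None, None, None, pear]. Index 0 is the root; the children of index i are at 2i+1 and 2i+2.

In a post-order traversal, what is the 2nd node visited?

Post-order visits the left subtree, then the right subtree, then the node.
At fig: go left to hop.
  At hop: go left to mint.
    At mint: go left to sage.
      sage is a leaf — visit sage.
    At mint: no right child.
    Visit mint.
  At hop: go right to ash.
    ash is a leaf — visit ash.
  Visit hop.
At fig: go right to aster.
  At aster: go left to elm.
    elm is a leaf — visit elm.
  At aster: go right to iris.
    At iris: go left to pear.
      pear is a leaf — visit pear.
    At iris: no right child.
    Visit iris.
  Visit aster.
Visit fig.
Full post-order sequence: sage, mint, ash, hop, elm, pear, iris, aster, fig.

mint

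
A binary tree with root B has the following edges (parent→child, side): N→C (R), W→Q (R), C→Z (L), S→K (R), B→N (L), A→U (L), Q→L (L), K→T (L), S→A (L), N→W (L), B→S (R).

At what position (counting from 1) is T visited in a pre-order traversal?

Pre-order visits the node, then its left subtree, then its right subtree.
Visit B.
At B: go left to N.
  Visit N.
  At N: go left to W.
    Visit W.
    At W: no left child.
    At W: go right to Q.
      Visit Q.
      At Q: go left to L.
        L is a leaf — visit L.
      At Q: no right child.
  At N: go right to C.
    Visit C.
    At C: go left to Z.
      Z is a leaf — visit Z.
    At C: no right child.
At B: go right to S.
  Visit S.
  At S: go left to A.
    Visit A.
    At A: go left to U.
      U is a leaf — visit U.
    At A: no right child.
  At S: go right to K.
    Visit K.
    At K: go left to T.
      T is a leaf — visit T.
    At K: no right child.
Full pre-order sequence: B, N, W, Q, L, C, Z, S, A, U, K, T.

12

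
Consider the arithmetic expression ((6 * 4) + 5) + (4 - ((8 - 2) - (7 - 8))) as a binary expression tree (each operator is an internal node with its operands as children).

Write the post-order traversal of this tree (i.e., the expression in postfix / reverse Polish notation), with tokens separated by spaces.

Post-order on an expression tree gives postfix notation: for each operator, emit left operand, right operand, then the operator.

6 4 * 5 + 4 8 2 - 7 8 - - - +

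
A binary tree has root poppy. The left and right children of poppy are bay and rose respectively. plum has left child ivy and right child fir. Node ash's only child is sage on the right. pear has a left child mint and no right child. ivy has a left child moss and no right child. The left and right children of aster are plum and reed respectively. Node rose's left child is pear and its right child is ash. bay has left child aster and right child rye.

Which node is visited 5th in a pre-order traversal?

ivy

Pre-order visits the node, then its left subtree, then its right subtree.
Visit poppy.
At poppy: go left to bay.
  Visit bay.
  At bay: go left to aster.
    Visit aster.
    At aster: go left to plum.
      Visit plum.
      At plum: go left to ivy.
        Visit ivy.
        At ivy: go left to moss.
          moss is a leaf — visit moss.
        At ivy: no right child.
      At plum: go right to fir.
        fir is a leaf — visit fir.
    At aster: go right to reed.
      reed is a leaf — visit reed.
  At bay: go right to rye.
    rye is a leaf — visit rye.
At poppy: go right to rose.
  Visit rose.
  At rose: go left to pear.
    Visit pear.
    At pear: go left to mint.
      mint is a leaf — visit mint.
    At pear: no right child.
  At rose: go right to ash.
    Visit ash.
    At ash: no left child.
    At ash: go right to sage.
      sage is a leaf — visit sage.
Full pre-order sequence: poppy, bay, aster, plum, ivy, moss, fir, reed, rye, rose, pear, mint, ash, sage.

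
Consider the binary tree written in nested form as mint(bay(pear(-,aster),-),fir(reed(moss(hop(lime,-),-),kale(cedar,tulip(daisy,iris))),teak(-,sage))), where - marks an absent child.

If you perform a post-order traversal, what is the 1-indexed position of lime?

Post-order visits the left subtree, then the right subtree, then the node.
At mint: go left to bay.
  At bay: go left to pear.
    At pear: no left child.
    At pear: go right to aster.
      aster is a leaf — visit aster.
    Visit pear.
  At bay: no right child.
  Visit bay.
At mint: go right to fir.
  At fir: go left to reed.
    At reed: go left to moss.
      At moss: go left to hop.
        At hop: go left to lime.
          lime is a leaf — visit lime.
        At hop: no right child.
        Visit hop.
      At moss: no right child.
      Visit moss.
    At reed: go right to kale.
      At kale: go left to cedar.
        cedar is a leaf — visit cedar.
      At kale: go right to tulip.
        At tulip: go left to daisy.
          daisy is a leaf — visit daisy.
        At tulip: go right to iris.
          iris is a leaf — visit iris.
        Visit tulip.
      Visit kale.
    Visit reed.
  At fir: go right to teak.
    At teak: no left child.
    At teak: go right to sage.
      sage is a leaf — visit sage.
    Visit teak.
  Visit fir.
Visit mint.
Full post-order sequence: aster, pear, bay, lime, hop, moss, cedar, daisy, iris, tulip, kale, reed, sage, teak, fir, mint.

4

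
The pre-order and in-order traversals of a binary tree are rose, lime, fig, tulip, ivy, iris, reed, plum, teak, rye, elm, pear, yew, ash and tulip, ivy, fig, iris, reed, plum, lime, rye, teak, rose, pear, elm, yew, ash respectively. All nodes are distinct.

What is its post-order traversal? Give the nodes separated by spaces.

ivy tulip plum reed iris fig rye teak lime pear ash yew elm rose

The first element of pre-order is the root; it splits in-order into left and right subtrees.
Root rose: left subtree has 9 nodes {tulip, ivy, fig, iris, reed, plum, lime, rye, teak}, right has 4 {pear, elm, yew, ash}.
  Root lime: left subtree has 6 nodes {tulip, ivy, fig, iris, reed, plum}, right has 2 {rye, teak}.
    Root fig: left subtree has 2 nodes {tulip, ivy}, right has 3 {iris, reed, plum}.
      Root tulip: left subtree has 0 nodes { }, right has 1 {ivy}.
      Root iris: left subtree has 0 nodes { }, right has 2 {reed, plum}.
        Root reed: left subtree has 0 nodes { }, right has 1 {plum}.
    Root teak: left subtree has 1 node {rye}, right has 0 { }.
  Root elm: left subtree has 1 node {pear}, right has 2 {yew, ash}.
    Root yew: left subtree has 0 nodes { }, right has 1 {ash}.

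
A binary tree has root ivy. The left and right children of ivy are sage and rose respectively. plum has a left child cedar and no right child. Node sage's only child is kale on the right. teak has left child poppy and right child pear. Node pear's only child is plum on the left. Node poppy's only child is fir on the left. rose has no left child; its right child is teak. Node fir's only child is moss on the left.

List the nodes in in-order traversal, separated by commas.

In-order visits the left subtree, then the node, then the right subtree.
At ivy: go left to sage.
  At sage: no left child.
  Visit sage.
  At sage: go right to kale.
    kale is a leaf — visit kale.
Visit ivy.
At ivy: go right to rose.
  At rose: no left child.
  Visit rose.
  At rose: go right to teak.
    At teak: go left to poppy.
      At poppy: go left to fir.
        At fir: go left to moss.
          moss is a leaf — visit moss.
        Visit fir.
        At fir: no right child.
      Visit poppy.
      At poppy: no right child.
    Visit teak.
    At teak: go right to pear.
      At pear: go left to plum.
        At plum: go left to cedar.
          cedar is a leaf — visit cedar.
        Visit plum.
        At plum: no right child.
      Visit pear.
      At pear: no right child.

sage, kale, ivy, rose, moss, fir, poppy, teak, cedar, plum, pear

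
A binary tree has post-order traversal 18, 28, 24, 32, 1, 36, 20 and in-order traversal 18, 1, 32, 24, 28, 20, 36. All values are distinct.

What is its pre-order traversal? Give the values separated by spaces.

The last element of post-order is the root; it splits in-order into left and right subtrees.
Root 20: left subtree has 5 nodes {18, 1, 32, 24, 28}, right has 1 {36}.
  Root 1: left subtree has 1 node {18}, right has 3 {32, 24, 28}.
    Root 32: left subtree has 0 nodes { }, right has 2 {24, 28}.
      Root 24: left subtree has 0 nodes { }, right has 1 {28}.

20 1 18 32 24 28 36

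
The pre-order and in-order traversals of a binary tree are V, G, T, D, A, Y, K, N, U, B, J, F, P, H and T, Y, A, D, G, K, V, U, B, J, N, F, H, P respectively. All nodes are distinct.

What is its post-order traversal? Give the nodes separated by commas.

The first element of pre-order is the root; it splits in-order into left and right subtrees.
Root V: left subtree has 6 nodes {T, Y, A, D, G, K}, right has 7 {U, B, J, N, F, H, P}.
  Root G: left subtree has 4 nodes {T, Y, A, D}, right has 1 {K}.
    Root T: left subtree has 0 nodes { }, right has 3 {Y, A, D}.
      Root D: left subtree has 2 nodes {Y, A}, right has 0 { }.
        Root A: left subtree has 1 node {Y}, right has 0 { }.
  Root N: left subtree has 3 nodes {U, B, J}, right has 3 {F, H, P}.
    Root U: left subtree has 0 nodes { }, right has 2 {B, J}.
      Root B: left subtree has 0 nodes { }, right has 1 {J}.
    Root F: left subtree has 0 nodes { }, right has 2 {H, P}.
      Root P: left subtree has 1 node {H}, right has 0 { }.

Y, A, D, T, K, G, J, B, U, H, P, F, N, V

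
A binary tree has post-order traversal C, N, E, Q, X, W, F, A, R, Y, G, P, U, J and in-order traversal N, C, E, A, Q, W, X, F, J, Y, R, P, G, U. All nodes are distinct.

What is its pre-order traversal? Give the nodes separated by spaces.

J A E N C F W Q X U P Y R G

The last element of post-order is the root; it splits in-order into left and right subtrees.
Root J: left subtree has 8 nodes {N, C, E, A, Q, W, X, F}, right has 5 {Y, R, P, G, U}.
  Root A: left subtree has 3 nodes {N, C, E}, right has 4 {Q, W, X, F}.
    Root E: left subtree has 2 nodes {N, C}, right has 0 { }.
      Root N: left subtree has 0 nodes { }, right has 1 {C}.
    Root F: left subtree has 3 nodes {Q, W, X}, right has 0 { }.
      Root W: left subtree has 1 node {Q}, right has 1 {X}.
  Root U: left subtree has 4 nodes {Y, R, P, G}, right has 0 { }.
    Root P: left subtree has 2 nodes {Y, R}, right has 1 {G}.
      Root Y: left subtree has 0 nodes { }, right has 1 {R}.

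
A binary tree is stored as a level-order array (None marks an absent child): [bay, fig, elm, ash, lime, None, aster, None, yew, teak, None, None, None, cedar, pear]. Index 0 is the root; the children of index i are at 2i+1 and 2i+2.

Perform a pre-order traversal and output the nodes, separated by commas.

bay, fig, ash, yew, lime, teak, elm, aster, cedar, pear

Pre-order visits the node, then its left subtree, then its right subtree.
Visit bay.
At bay: go left to fig.
  Visit fig.
  At fig: go left to ash.
    Visit ash.
    At ash: no left child.
    At ash: go right to yew.
      yew is a leaf — visit yew.
  At fig: go right to lime.
    Visit lime.
    At lime: go left to teak.
      teak is a leaf — visit teak.
    At lime: no right child.
At bay: go right to elm.
  Visit elm.
  At elm: no left child.
  At elm: go right to aster.
    Visit aster.
    At aster: go left to cedar.
      cedar is a leaf — visit cedar.
    At aster: go right to pear.
      pear is a leaf — visit pear.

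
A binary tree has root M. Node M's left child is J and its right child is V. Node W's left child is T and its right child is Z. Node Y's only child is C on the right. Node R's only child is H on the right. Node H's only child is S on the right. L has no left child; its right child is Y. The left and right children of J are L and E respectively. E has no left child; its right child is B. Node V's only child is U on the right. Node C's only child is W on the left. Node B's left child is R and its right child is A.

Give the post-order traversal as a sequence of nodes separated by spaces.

T Z W C Y L S H R A B E J U V M

Post-order visits the left subtree, then the right subtree, then the node.
At M: go left to J.
  At J: go left to L.
    At L: no left child.
    At L: go right to Y.
      At Y: no left child.
      At Y: go right to C.
        At C: go left to W.
          At W: go left to T.
            T is a leaf — visit T.
          At W: go right to Z.
            Z is a leaf — visit Z.
          Visit W.
        At C: no right child.
        Visit C.
      Visit Y.
    Visit L.
  At J: go right to E.
    At E: no left child.
    At E: go right to B.
      At B: go left to R.
        At R: no left child.
        At R: go right to H.
          At H: no left child.
          At H: go right to S.
            S is a leaf — visit S.
          Visit H.
        Visit R.
      At B: go right to A.
        A is a leaf — visit A.
      Visit B.
    Visit E.
  Visit J.
At M: go right to V.
  At V: no left child.
  At V: go right to U.
    U is a leaf — visit U.
  Visit V.
Visit M.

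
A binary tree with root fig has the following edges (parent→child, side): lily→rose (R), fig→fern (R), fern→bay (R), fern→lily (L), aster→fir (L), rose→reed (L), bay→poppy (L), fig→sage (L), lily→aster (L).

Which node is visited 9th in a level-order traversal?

Level-order visits nodes level by level from the root, left to right within each level.
Level 0: fig
Level 1: sage, fern
Level 2: lily, bay
Level 3: aster, rose, poppy
Level 4: fir, reed
Full level-order sequence: fig, sage, fern, lily, bay, aster, rose, poppy, fir, reed.

fir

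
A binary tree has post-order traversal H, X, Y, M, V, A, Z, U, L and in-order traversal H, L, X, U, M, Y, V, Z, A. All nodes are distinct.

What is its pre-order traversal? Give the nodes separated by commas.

The last element of post-order is the root; it splits in-order into left and right subtrees.
Root L: left subtree has 1 node {H}, right has 7 {X, U, M, Y, V, Z, A}.
  Root U: left subtree has 1 node {X}, right has 5 {M, Y, V, Z, A}.
    Root Z: left subtree has 3 nodes {M, Y, V}, right has 1 {A}.
      Root V: left subtree has 2 nodes {M, Y}, right has 0 { }.
        Root M: left subtree has 0 nodes { }, right has 1 {Y}.

L, H, U, X, Z, V, M, Y, A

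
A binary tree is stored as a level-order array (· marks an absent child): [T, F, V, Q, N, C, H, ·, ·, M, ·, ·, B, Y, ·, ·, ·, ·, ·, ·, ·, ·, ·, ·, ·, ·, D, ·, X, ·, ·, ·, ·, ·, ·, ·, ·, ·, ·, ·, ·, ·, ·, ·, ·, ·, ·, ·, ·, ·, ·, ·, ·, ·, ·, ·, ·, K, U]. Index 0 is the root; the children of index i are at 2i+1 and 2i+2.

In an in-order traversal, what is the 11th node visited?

In-order visits the left subtree, then the node, then the right subtree.
At T: go left to F.
  At F: go left to Q.
    Q is a leaf — visit Q.
  Visit F.
  At F: go right to N.
    At N: go left to M.
      M is a leaf — visit M.
    Visit N.
    At N: no right child.
Visit T.
At T: go right to V.
  At V: go left to C.
    At C: no left child.
    Visit C.
    At C: go right to B.
      At B: no left child.
      Visit B.
      At B: go right to D.
        D is a leaf — visit D.
  Visit V.
  At V: go right to H.
    At H: go left to Y.
      At Y: no left child.
      Visit Y.
      At Y: go right to X.
        At X: go left to K.
          K is a leaf — visit K.
        Visit X.
        At X: go right to U.
          U is a leaf — visit U.
    Visit H.
    At H: no right child.
Full in-order sequence: Q, F, M, N, T, C, B, D, V, Y, K, X, U, H.

K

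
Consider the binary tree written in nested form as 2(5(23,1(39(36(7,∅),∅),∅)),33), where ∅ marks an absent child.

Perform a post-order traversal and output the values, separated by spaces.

23 7 36 39 1 5 33 2

Post-order visits the left subtree, then the right subtree, then the node.
At 2: go left to 5.
  At 5: go left to 23.
    23 is a leaf — visit 23.
  At 5: go right to 1.
    At 1: go left to 39.
      At 39: go left to 36.
        At 36: go left to 7.
          7 is a leaf — visit 7.
        At 36: no right child.
        Visit 36.
      At 39: no right child.
      Visit 39.
    At 1: no right child.
    Visit 1.
  Visit 5.
At 2: go right to 33.
  33 is a leaf — visit 33.
Visit 2.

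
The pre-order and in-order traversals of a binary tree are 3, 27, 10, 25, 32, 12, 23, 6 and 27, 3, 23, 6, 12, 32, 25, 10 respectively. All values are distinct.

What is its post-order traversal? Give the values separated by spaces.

27 6 23 12 32 25 10 3

The first element of pre-order is the root; it splits in-order into left and right subtrees.
Root 3: left subtree has 1 node {27}, right has 6 {23, 6, 12, 32, 25, 10}.
  Root 10: left subtree has 5 nodes {23, 6, 12, 32, 25}, right has 0 { }.
    Root 25: left subtree has 4 nodes {23, 6, 12, 32}, right has 0 { }.
      Root 32: left subtree has 3 nodes {23, 6, 12}, right has 0 { }.
        Root 12: left subtree has 2 nodes {23, 6}, right has 0 { }.
          Root 23: left subtree has 0 nodes { }, right has 1 {6}.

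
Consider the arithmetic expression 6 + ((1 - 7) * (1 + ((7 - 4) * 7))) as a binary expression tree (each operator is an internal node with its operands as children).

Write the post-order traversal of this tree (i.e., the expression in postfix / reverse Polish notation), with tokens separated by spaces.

Post-order on an expression tree gives postfix notation: for each operator, emit left operand, right operand, then the operator.

6 1 7 - 1 7 4 - 7 * + * +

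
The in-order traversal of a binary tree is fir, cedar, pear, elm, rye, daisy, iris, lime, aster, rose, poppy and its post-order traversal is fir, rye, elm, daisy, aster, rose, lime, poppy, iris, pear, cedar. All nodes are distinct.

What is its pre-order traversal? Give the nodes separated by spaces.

cedar fir pear iris daisy elm rye poppy lime rose aster

The last element of post-order is the root; it splits in-order into left and right subtrees.
Root cedar: left subtree has 1 node {fir}, right has 9 {pear, elm, rye, daisy, iris, lime, aster, rose, poppy}.
  Root pear: left subtree has 0 nodes { }, right has 8 {elm, rye, daisy, iris, lime, aster, rose, poppy}.
    Root iris: left subtree has 3 nodes {elm, rye, daisy}, right has 4 {lime, aster, rose, poppy}.
      Root daisy: left subtree has 2 nodes {elm, rye}, right has 0 { }.
        Root elm: left subtree has 0 nodes { }, right has 1 {rye}.
      Root poppy: left subtree has 3 nodes {lime, aster, rose}, right has 0 { }.
        Root lime: left subtree has 0 nodes { }, right has 2 {aster, rose}.
          Root rose: left subtree has 1 node {aster}, right has 0 { }.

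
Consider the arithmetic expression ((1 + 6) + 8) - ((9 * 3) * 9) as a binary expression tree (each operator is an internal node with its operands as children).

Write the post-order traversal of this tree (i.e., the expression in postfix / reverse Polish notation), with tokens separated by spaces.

1 6 + 8 + 9 3 * 9 * -

Post-order on an expression tree gives postfix notation: for each operator, emit left operand, right operand, then the operator.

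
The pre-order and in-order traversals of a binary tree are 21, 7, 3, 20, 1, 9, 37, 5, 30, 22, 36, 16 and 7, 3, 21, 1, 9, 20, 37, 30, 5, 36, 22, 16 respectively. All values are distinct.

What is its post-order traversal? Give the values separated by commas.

3, 7, 9, 1, 30, 36, 16, 22, 5, 37, 20, 21

The first element of pre-order is the root; it splits in-order into left and right subtrees.
Root 21: left subtree has 2 nodes {7, 3}, right has 9 {1, 9, 20, 37, 30, 5, 36, 22, 16}.
  Root 7: left subtree has 0 nodes { }, right has 1 {3}.
  Root 20: left subtree has 2 nodes {1, 9}, right has 6 {37, 30, 5, 36, 22, 16}.
    Root 1: left subtree has 0 nodes { }, right has 1 {9}.
    Root 37: left subtree has 0 nodes { }, right has 5 {30, 5, 36, 22, 16}.
      Root 5: left subtree has 1 node {30}, right has 3 {36, 22, 16}.
        Root 22: left subtree has 1 node {36}, right has 1 {16}.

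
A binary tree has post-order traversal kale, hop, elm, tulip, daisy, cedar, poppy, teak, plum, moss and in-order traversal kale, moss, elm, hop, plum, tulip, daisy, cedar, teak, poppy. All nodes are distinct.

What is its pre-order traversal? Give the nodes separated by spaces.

moss kale plum elm hop teak cedar daisy tulip poppy

The last element of post-order is the root; it splits in-order into left and right subtrees.
Root moss: left subtree has 1 node {kale}, right has 8 {elm, hop, plum, tulip, daisy, cedar, teak, poppy}.
  Root plum: left subtree has 2 nodes {elm, hop}, right has 5 {tulip, daisy, cedar, teak, poppy}.
    Root elm: left subtree has 0 nodes { }, right has 1 {hop}.
    Root teak: left subtree has 3 nodes {tulip, daisy, cedar}, right has 1 {poppy}.
      Root cedar: left subtree has 2 nodes {tulip, daisy}, right has 0 { }.
        Root daisy: left subtree has 1 node {tulip}, right has 0 { }.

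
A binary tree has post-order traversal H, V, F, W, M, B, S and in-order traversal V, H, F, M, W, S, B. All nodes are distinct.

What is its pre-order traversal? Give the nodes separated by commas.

The last element of post-order is the root; it splits in-order into left and right subtrees.
Root S: left subtree has 5 nodes {V, H, F, M, W}, right has 1 {B}.
  Root M: left subtree has 3 nodes {V, H, F}, right has 1 {W}.
    Root F: left subtree has 2 nodes {V, H}, right has 0 { }.
      Root V: left subtree has 0 nodes { }, right has 1 {H}.

S, M, F, V, H, W, B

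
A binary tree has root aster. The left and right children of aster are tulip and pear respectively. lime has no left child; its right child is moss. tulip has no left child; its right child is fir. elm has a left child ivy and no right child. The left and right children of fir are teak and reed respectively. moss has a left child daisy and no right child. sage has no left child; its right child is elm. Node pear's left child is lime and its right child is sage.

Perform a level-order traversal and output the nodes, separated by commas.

aster, tulip, pear, fir, lime, sage, teak, reed, moss, elm, daisy, ivy

Level-order visits nodes level by level from the root, left to right within each level.
Level 0: aster
Level 1: tulip, pear
Level 2: fir, lime, sage
Level 3: teak, reed, moss, elm
Level 4: daisy, ivy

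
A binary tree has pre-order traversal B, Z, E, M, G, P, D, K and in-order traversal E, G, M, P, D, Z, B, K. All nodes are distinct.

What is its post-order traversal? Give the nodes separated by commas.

G, D, P, M, E, Z, K, B

The first element of pre-order is the root; it splits in-order into left and right subtrees.
Root B: left subtree has 6 nodes {E, G, M, P, D, Z}, right has 1 {K}.
  Root Z: left subtree has 5 nodes {E, G, M, P, D}, right has 0 { }.
    Root E: left subtree has 0 nodes { }, right has 4 {G, M, P, D}.
      Root M: left subtree has 1 node {G}, right has 2 {P, D}.
        Root P: left subtree has 0 nodes { }, right has 1 {D}.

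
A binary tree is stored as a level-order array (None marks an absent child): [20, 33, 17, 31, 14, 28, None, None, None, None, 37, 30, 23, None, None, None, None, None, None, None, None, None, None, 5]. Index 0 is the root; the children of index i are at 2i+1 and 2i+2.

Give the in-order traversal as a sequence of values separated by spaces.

31 33 14 37 20 5 30 28 23 17

In-order visits the left subtree, then the node, then the right subtree.
At 20: go left to 33.
  At 33: go left to 31.
    31 is a leaf — visit 31.
  Visit 33.
  At 33: go right to 14.
    At 14: no left child.
    Visit 14.
    At 14: go right to 37.
      37 is a leaf — visit 37.
Visit 20.
At 20: go right to 17.
  At 17: go left to 28.
    At 28: go left to 30.
      At 30: go left to 5.
        5 is a leaf — visit 5.
      Visit 30.
      At 30: no right child.
    Visit 28.
    At 28: go right to 23.
      23 is a leaf — visit 23.
  Visit 17.
  At 17: no right child.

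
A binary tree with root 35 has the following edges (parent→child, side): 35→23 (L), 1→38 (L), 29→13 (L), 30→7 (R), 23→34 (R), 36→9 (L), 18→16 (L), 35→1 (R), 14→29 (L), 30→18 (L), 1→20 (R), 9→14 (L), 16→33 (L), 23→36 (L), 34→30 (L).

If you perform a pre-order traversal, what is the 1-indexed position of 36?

Pre-order visits the node, then its left subtree, then its right subtree.
Visit 35.
At 35: go left to 23.
  Visit 23.
  At 23: go left to 36.
    Visit 36.
    At 36: go left to 9.
      Visit 9.
      At 9: go left to 14.
        Visit 14.
        At 14: go left to 29.
          Visit 29.
          At 29: go left to 13.
            13 is a leaf — visit 13.
          At 29: no right child.
        At 14: no right child.
      At 9: no right child.
    At 36: no right child.
  At 23: go right to 34.
    Visit 34.
    At 34: go left to 30.
      Visit 30.
      At 30: go left to 18.
        Visit 18.
        At 18: go left to 16.
          Visit 16.
          At 16: go left to 33.
            33 is a leaf — visit 33.
          At 16: no right child.
        At 18: no right child.
      At 30: go right to 7.
        7 is a leaf — visit 7.
    At 34: no right child.
At 35: go right to 1.
  Visit 1.
  At 1: go left to 38.
    38 is a leaf — visit 38.
  At 1: go right to 20.
    20 is a leaf — visit 20.
Full pre-order sequence: 35, 23, 36, 9, 14, 29, 13, 34, 30, 18, 16, 33, 7, 1, 38, 20.

3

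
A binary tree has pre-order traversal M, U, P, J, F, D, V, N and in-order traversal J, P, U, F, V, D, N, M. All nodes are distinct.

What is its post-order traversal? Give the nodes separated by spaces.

The first element of pre-order is the root; it splits in-order into left and right subtrees.
Root M: left subtree has 7 nodes {J, P, U, F, V, D, N}, right has 0 { }.
  Root U: left subtree has 2 nodes {J, P}, right has 4 {F, V, D, N}.
    Root P: left subtree has 1 node {J}, right has 0 { }.
    Root F: left subtree has 0 nodes { }, right has 3 {V, D, N}.
      Root D: left subtree has 1 node {V}, right has 1 {N}.

J P V N D F U M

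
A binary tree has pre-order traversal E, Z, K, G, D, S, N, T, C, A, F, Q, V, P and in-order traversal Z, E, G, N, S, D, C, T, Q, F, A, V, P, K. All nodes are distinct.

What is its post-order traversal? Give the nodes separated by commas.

Z, N, S, C, Q, F, P, V, A, T, D, G, K, E

The first element of pre-order is the root; it splits in-order into left and right subtrees.
Root E: left subtree has 1 node {Z}, right has 12 {G, N, S, D, C, T, Q, F, A, V, P, K}.
  Root K: left subtree has 11 nodes {G, N, S, D, C, T, Q, F, A, V, P}, right has 0 { }.
    Root G: left subtree has 0 nodes { }, right has 10 {N, S, D, C, T, Q, F, A, V, P}.
      Root D: left subtree has 2 nodes {N, S}, right has 7 {C, T, Q, F, A, V, P}.
        Root S: left subtree has 1 node {N}, right has 0 { }.
        Root T: left subtree has 1 node {C}, right has 5 {Q, F, A, V, P}.
          Root A: left subtree has 2 nodes {Q, F}, right has 2 {V, P}.
            Root F: left subtree has 1 node {Q}, right has 0 { }.
            Root V: left subtree has 0 nodes { }, right has 1 {P}.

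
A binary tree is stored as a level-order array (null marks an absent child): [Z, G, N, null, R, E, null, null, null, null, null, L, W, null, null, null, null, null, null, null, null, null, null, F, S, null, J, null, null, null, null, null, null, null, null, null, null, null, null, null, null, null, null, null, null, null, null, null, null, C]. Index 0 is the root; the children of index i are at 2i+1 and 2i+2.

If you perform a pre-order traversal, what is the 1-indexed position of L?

Pre-order visits the node, then its left subtree, then its right subtree.
Visit Z.
At Z: go left to G.
  Visit G.
  At G: no left child.
  At G: go right to R.
    R is a leaf — visit R.
At Z: go right to N.
  Visit N.
  At N: go left to E.
    Visit E.
    At E: go left to L.
      Visit L.
      At L: go left to F.
        F is a leaf — visit F.
      At L: go right to S.
        Visit S.
        At S: go left to C.
          C is a leaf — visit C.
        At S: no right child.
    At E: go right to W.
      Visit W.
      At W: no left child.
      At W: go right to J.
        J is a leaf — visit J.
  At N: no right child.
Full pre-order sequence: Z, G, R, N, E, L, F, S, C, W, J.

6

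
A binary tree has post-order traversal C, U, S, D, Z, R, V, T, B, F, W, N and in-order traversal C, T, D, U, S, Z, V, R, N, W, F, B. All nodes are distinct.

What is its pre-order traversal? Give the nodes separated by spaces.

The last element of post-order is the root; it splits in-order into left and right subtrees.
Root N: left subtree has 8 nodes {C, T, D, U, S, Z, V, R}, right has 3 {W, F, B}.
  Root T: left subtree has 1 node {C}, right has 6 {D, U, S, Z, V, R}.
    Root V: left subtree has 4 nodes {D, U, S, Z}, right has 1 {R}.
      Root Z: left subtree has 3 nodes {D, U, S}, right has 0 { }.
        Root D: left subtree has 0 nodes { }, right has 2 {U, S}.
          Root S: left subtree has 1 node {U}, right has 0 { }.
  Root W: left subtree has 0 nodes { }, right has 2 {F, B}.
    Root F: left subtree has 0 nodes { }, right has 1 {B}.

N T C V Z D S U R W F B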